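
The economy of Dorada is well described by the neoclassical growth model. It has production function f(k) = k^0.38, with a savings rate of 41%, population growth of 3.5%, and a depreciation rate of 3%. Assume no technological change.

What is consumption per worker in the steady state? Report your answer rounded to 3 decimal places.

c* ≈ 1.824

Steady state requires s·f(k) = (n + δ)·k, i.e. s·k^α = (n + δ)·k.
Dividing both sides by k: k^(1−α) = s / (n + δ).
k^0.62 = 0.41 / (0.035 + 0.030) = 0.41 / 0.065 = 6.3077
k* = 6.3077^(1/0.62) ≈ 19.5036
y* = (k*)^α = 19.5036^0.38 ≈ 3.0920
c* = (1 − s)·y* = (1 − 0.41) × 3.0920 ≈ 1.8243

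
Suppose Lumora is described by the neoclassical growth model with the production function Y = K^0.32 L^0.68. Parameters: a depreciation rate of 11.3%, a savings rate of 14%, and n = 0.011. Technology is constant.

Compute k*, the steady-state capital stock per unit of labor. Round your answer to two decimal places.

In steady state, investment equals break-even investment: s·k^α = (n + δ)·k.
Rearranging, k^(1−α) = s / (n + δ).
k^0.68 = 0.14 / (0.011 + 0.113) = 0.14 / 0.124 = 1.1290
k* = 1.1290^(1/0.68) ≈ 1.1953

k* = 1.20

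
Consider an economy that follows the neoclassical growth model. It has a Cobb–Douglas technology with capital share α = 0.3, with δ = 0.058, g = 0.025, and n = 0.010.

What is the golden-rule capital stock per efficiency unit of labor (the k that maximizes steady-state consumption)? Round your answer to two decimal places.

The golden rule sets f'(k) = n + g + δ, i.e. α·k^(α−1) = n + g + δ.
So k^(1−α) = α / (n + g + δ) = 0.3 / 0.093 = 3.2258.
k_gold = 3.2258^(1/0.7) ≈ 5.3287

k_gold ≈ 5.33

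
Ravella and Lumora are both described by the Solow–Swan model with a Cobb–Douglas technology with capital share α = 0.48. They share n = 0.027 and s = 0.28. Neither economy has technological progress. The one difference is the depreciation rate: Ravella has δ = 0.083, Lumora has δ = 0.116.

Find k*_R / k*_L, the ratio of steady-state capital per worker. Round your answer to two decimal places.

Steady-state k* = [s/(n + δ)]^(1/(1−α)), so the ratio is [ (s_R/(n + δ)_R) / (s_L/(n + δ)_L) ]^1.9231.
s_R/(n + δ)_R = 0.28/0.110 = 2.5455; s_L/(n + δ)_L = 0.28/0.143 = 1.9580.
Ratio = (2.5455/1.9580)^1.9231 = 1.3001^1.9231 ≈ 1.6565

ratio ≈ 1.66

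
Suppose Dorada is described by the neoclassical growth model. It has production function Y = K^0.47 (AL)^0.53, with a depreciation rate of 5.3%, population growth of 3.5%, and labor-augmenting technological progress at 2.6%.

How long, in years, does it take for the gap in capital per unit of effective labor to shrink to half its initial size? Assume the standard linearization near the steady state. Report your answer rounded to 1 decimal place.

half-life ≈ 11.5 years

Near the steady state the convergence rate is λ = (1 − α)(n + g + δ).
λ = (1 − 0.47) × 0.114 = 0.53 × 0.114 = 0.06042
Half-life = ln 2 / λ = 0.6931 / 0.06042 ≈ 11.47 years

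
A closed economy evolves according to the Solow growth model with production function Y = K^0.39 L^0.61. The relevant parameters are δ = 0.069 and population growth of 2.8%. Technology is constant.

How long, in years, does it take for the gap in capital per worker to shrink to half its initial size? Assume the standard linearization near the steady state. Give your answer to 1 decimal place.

Near the steady state the convergence rate is λ = (1 − α)(n + δ).
λ = (1 − 0.39) × 0.097 = 0.61 × 0.097 = 0.05917
Half-life = ln 2 / λ = 0.6931 / 0.05917 ≈ 11.71 years

t_½ ≈ 11.7 years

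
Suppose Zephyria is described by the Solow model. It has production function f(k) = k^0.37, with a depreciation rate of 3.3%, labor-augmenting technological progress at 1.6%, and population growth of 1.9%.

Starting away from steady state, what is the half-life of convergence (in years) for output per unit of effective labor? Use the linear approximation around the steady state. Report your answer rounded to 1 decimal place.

t_½ ≈ 16.2 years

Near the steady state the convergence rate is λ = (1 − α)(n + g + δ).
λ = (1 − 0.37) × 0.068 = 0.63 × 0.068 = 0.04284
Half-life = ln 2 / λ = 0.6931 / 0.04284 ≈ 16.18 years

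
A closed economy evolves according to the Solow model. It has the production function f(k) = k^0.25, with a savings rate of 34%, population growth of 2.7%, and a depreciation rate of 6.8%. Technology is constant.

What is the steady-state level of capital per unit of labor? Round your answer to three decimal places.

At the steady state, Δk = 0, so s·k^α = (n + δ)·k.
Dividing both sides by k: k^(1−α) = s / (n + δ).
k^0.75 = 0.34 / (0.027 + 0.068) = 0.34 / 0.095 = 3.5789
k* = 3.5789^(1/0.75) ≈ 5.4744

k* = 5.474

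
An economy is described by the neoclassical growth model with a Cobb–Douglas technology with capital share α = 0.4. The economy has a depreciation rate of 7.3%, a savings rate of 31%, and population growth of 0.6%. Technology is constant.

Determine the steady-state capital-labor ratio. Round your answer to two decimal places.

At the steady state, Δk = 0, so s·k^α = (n + δ)·k.
Dividing both sides by k: k^(1−α) = s / (n + δ).
k^0.6 = 0.31 / (0.006 + 0.073) = 0.31 / 0.079 = 3.9241
k* = 3.9241^(1/0.6) ≈ 9.7626

k* = 9.76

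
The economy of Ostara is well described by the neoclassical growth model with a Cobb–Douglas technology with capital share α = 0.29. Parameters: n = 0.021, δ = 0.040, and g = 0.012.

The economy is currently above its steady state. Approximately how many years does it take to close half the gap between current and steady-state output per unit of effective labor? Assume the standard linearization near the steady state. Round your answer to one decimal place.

Near the steady state the convergence rate is λ = (1 − α)(n + g + δ).
λ = (1 − 0.29) × 0.073 = 0.71 × 0.073 = 0.05183
Half-life = ln 2 / λ = 0.6931 / 0.05183 ≈ 13.37 years

t_½ ≈ 13.4 years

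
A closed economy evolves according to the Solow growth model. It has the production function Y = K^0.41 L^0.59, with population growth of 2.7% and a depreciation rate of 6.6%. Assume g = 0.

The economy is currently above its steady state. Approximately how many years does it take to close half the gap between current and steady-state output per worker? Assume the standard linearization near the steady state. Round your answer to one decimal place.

t_½ ≈ 12.6 years

Near the steady state the convergence rate is λ = (1 − α)(n + δ).
λ = (1 − 0.41) × 0.093 = 0.59 × 0.093 = 0.05487
Half-life = ln 2 / λ = 0.6931 / 0.05487 ≈ 12.63 years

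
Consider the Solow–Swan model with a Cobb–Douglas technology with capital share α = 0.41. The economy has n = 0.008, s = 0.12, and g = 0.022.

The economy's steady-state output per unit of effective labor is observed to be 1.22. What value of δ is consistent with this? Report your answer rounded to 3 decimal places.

Steady state requires s·f(k) = (n + g + δ)·k, i.e. s·k^α = (n + g + δ)·k.
Since y* = [s/(n + g + δ)]^(α/(1−α)), we have s/(n + g + δ) = (y*)^((1−α)/α) = 1.22^1.439 = 1.3313.
Therefore n + g + δ = s / 1.3313 = 0.12 / 1.3313 = 0.0901, so δ = 0.0901 − 0.030 = 0.0601.

δ ≈ 0.060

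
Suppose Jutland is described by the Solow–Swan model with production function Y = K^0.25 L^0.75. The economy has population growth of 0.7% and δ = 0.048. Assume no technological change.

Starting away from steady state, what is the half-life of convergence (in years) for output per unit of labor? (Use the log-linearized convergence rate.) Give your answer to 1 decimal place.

about 16.8 years

Near the steady state the convergence rate is λ = (1 − α)(n + δ).
λ = (1 − 0.25) × 0.055 = 0.75 × 0.055 = 0.04125
Half-life = ln 2 / λ = 0.6931 / 0.04125 ≈ 16.80 years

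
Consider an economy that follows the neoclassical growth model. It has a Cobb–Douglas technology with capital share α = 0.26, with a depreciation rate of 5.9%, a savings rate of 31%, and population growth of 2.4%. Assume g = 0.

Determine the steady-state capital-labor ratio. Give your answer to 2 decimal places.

At the steady state, Δk = 0, so s·k^α = (n + δ)·k.
Dividing both sides by k: k^(1−α) = s / (n + δ).
k^0.74 = 0.31 / (0.024 + 0.059) = 0.31 / 0.083 = 3.7349
k* = 3.7349^(1/0.74) ≈ 5.9340

k* = 5.93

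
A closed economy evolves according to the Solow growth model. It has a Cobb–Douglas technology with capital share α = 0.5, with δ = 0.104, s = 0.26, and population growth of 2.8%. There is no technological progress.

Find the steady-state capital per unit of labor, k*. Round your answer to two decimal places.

In steady state, investment equals break-even investment: s·k^α = (n + δ)·k.
Dividing both sides by k: k^(1−α) = s / (n + δ).
k^0.5 = 0.26 / (0.028 + 0.104) = 0.26 / 0.132 = 1.9697
k* = 1.9697^(1/0.5) ≈ 3.8797

k* ≈ 3.88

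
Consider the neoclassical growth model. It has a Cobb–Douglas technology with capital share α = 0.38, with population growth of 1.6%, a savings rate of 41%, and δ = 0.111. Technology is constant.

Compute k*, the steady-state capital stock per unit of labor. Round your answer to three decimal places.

At the steady state, Δk = 0, so s·k^α = (n + δ)·k.
Dividing both sides by k: k^(1−α) = s / (n + δ).
k^0.62 = 0.41 / (0.016 + 0.111) = 0.41 / 0.127 = 3.2283
k* = 3.2283^(1/0.62) ≈ 6.6210

k* ≈ 6.621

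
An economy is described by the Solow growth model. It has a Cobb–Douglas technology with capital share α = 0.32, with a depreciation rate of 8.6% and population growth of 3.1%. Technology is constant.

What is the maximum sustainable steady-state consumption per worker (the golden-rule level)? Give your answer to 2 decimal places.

At the golden rule, f'(k) = n + δ, so α·k^(α−1) = n + δ and k_gold = (α/(n + δ))^(1/(1−α)).
k_gold = (0.32/0.117)^(1/0.68) = 2.7350^1.4706 ≈ 4.3913
c_gold = f(k_gold) − (n + δ)·k_gold = 1.6056 − 0.117×4.3913 ≈ 1.0918

c_gold ≈ 1.09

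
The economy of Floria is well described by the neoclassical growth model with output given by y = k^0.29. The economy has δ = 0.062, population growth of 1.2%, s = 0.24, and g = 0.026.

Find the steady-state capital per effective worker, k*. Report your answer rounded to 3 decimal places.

k* = 3.432

Steady state requires s·f(k) = (n + g + δ)·k, i.e. s·k^α = (n + g + δ)·k.
Rearranging, k^(1−α) = s / (n + g + δ).
k^0.71 = 0.24 / (0.012 + 0.026 + 0.062) = 0.24 / 0.100 = 2.4000
k* = 2.4000^(1/0.71) ≈ 3.4317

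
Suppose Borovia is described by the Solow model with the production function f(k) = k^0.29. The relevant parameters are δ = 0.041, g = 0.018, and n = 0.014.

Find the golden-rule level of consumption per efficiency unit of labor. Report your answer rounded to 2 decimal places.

At the golden rule, f'(k) = n + g + δ, so α·k^(α−1) = n + g + δ and k_gold = (α/(n + g + δ))^(1/(1−α)).
k_gold = (0.29/0.073)^(1/0.71) = 3.9726^1.4085 ≈ 6.9791
c_gold = f(k_gold) − (n + g + δ)·k_gold = 1.7567 − 0.073×6.9791 ≈ 1.2472

c_gold ≈ 1.25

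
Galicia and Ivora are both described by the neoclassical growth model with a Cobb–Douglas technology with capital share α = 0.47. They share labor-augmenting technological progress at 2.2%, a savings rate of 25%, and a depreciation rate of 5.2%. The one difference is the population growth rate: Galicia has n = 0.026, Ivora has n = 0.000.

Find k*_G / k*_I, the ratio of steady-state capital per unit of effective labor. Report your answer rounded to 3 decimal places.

ratio ≈ 0.567

Steady-state k* = [s/(n + g + δ)]^(1/(1−α)), so the ratio is [ (s_G/(n + g + δ)_G) / (s_I/(n + g + δ)_I) ]^1.8868.
s_G/(n + g + δ)_G = 0.25/0.100 = 2.5000; s_I/(n + g + δ)_I = 0.25/0.074 = 3.3784.
Ratio = (2.5000/3.3784)^1.8868 = 0.7400^1.8868 ≈ 0.5666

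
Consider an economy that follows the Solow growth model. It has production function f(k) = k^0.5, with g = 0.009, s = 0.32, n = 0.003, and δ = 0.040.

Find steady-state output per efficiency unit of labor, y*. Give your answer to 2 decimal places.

y* ≈ 6.15

At the steady state, Δk = 0, so s·k^α = (n + g + δ)·k.
Dividing both sides by k: k^(1−α) = s / (n + g + δ).
k^0.5 = 0.32 / (0.003 + 0.009 + 0.040) = 0.32 / 0.052 = 6.1538
k* = 6.1538^(1/0.5) ≈ 37.8693
y* = (k*)^α = 37.8693^0.5 ≈ 6.1538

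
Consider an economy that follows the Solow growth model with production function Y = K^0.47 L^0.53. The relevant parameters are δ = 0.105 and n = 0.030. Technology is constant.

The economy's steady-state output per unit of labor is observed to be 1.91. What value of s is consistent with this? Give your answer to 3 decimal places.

s ≈ 0.280

Steady state requires s·f(k) = (n + δ)·k, i.e. s·k^α = (n + δ)·k.
Since y* = [s/(n + δ)]^(α/(1−α)), we have s/(n + δ) = (y*)^((1−α)/α) = 1.91^1.1277 = 2.0745.
Therefore s = 2.0745 × (n + δ) = 2.0745 × 0.135 = 0.2801.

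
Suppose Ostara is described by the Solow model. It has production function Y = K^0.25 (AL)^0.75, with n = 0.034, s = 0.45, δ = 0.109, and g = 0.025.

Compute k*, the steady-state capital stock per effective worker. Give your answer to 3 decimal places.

In steady state, investment equals break-even investment: s·k^α = (n + g + δ)·k.
Rearranging, k^(1−α) = s / (n + g + δ).
k^0.75 = 0.45 / (0.034 + 0.025 + 0.109) = 0.45 / 0.168 = 2.6786
k* = 2.6786^(1/0.75) ≈ 3.7200

k* ≈ 3.720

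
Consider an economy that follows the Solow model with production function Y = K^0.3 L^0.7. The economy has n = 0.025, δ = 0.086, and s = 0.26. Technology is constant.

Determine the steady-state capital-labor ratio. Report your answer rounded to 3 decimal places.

In steady state, investment equals break-even investment: s·k^α = (n + δ)·k.
Dividing both sides by k: k^(1−α) = s / (n + δ).
k^0.7 = 0.26 / (0.025 + 0.086) = 0.26 / 0.111 = 2.3423
k* = 2.3423^(1/0.7) ≈ 3.3733

k* ≈ 3.373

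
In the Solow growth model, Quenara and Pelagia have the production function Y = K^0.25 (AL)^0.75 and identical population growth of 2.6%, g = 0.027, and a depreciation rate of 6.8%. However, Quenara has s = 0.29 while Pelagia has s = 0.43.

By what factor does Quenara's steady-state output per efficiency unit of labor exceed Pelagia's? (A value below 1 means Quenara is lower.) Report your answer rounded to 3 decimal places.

Steady-state y* = [s/(n + g + δ)]^(α/(1−α)), so the ratio is [ (s_Q/(n + g + δ)_Q) / (s_P/(n + g + δ)_P) ]^0.3333.
s_Q/(n + g + δ)_Q = 0.29/0.121 = 2.3967; s_P/(n + g + δ)_P = 0.43/0.121 = 3.5537.
Ratio = (2.3967/3.5537)^0.3333 = 0.6744^0.3333 ≈ 0.8770

ratio ≈ 0.877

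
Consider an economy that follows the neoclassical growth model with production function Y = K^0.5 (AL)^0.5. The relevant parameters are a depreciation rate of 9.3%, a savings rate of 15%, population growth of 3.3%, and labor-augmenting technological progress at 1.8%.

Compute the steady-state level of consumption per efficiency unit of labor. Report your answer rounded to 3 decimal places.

At the steady state, Δk = 0, so s·k^α = (n + g + δ)·k.
Dividing both sides by k: k^(1−α) = s / (n + g + δ).
k^0.5 = 0.15 / (0.033 + 0.018 + 0.093) = 0.15 / 0.144 = 1.0417
k* = 1.0417^(1/0.5) ≈ 1.0851
y* = (k*)^α = 1.0851^0.5 ≈ 1.0417
c* = (1 − s)·y* = (1 − 0.15) × 1.0417 ≈ 0.8854

c* = 0.885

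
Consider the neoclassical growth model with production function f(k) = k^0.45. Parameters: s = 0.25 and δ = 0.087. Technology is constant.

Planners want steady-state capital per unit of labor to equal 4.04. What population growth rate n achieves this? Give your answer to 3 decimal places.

In steady state, investment equals break-even investment: s·k^α = (n + δ)·k.
So s / (n + δ) = (k*)^(1−α) = 4.04^0.55 = 2.1553.
Therefore n + δ = s / 2.1553 = 0.25 / 2.1553 = 0.1160, so n = 0.1160 − 0.087 = 0.0290.

n ≈ 0.029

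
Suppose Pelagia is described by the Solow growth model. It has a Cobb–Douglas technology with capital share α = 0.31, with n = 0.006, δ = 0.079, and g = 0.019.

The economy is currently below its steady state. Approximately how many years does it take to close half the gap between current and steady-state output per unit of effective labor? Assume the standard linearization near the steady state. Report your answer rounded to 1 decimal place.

Near the steady state the convergence rate is λ = (1 − α)(n + g + δ).
λ = (1 − 0.31) × 0.104 = 0.69 × 0.104 = 0.07176
Half-life = ln 2 / λ = 0.6931 / 0.07176 ≈ 9.66 years

about 9.7 years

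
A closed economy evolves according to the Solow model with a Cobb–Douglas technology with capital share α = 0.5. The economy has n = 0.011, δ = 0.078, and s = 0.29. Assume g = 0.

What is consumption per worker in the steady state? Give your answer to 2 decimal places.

c* = 2.31

Steady state requires s·f(k) = (n + δ)·k, i.e. s·k^α = (n + δ)·k.
Dividing both sides by k: k^(1−α) = s / (n + δ).
k^0.5 = 0.29 / (0.011 + 0.078) = 0.29 / 0.089 = 3.2584
k* = 3.2584^(1/0.5) ≈ 10.6172
y* = (k*)^α = 10.6172^0.5 ≈ 3.2584
c* = (1 − s)·y* = (1 − 0.29) × 3.2584 ≈ 2.3135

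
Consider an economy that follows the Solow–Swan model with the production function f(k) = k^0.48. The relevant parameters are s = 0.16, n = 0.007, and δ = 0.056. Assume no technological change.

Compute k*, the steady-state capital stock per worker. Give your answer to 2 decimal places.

k* ≈ 6.00

At the steady state, Δk = 0, so s·k^α = (n + δ)·k.
Rearranging, k^(1−α) = s / (n + δ).
k^0.52 = 0.16 / (0.007 + 0.056) = 0.16 / 0.063 = 2.5397
k* = 2.5397^(1/0.52) ≈ 6.0038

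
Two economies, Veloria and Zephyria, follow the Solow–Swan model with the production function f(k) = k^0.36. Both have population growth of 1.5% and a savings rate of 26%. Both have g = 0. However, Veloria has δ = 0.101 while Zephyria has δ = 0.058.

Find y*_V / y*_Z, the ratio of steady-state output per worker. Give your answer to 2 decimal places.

ratio ≈ 0.77

Steady-state y* = [s/(n + δ)]^(α/(1−α)), so the ratio is [ (s_V/(n + δ)_V) / (s_Z/(n + δ)_Z) ]^0.5625.
s_V/(n + δ)_V = 0.26/0.116 = 2.2414; s_Z/(n + δ)_Z = 0.26/0.073 = 3.5616.
Ratio = (2.2414/3.5616)^0.5625 = 0.6293^0.5625 ≈ 0.7707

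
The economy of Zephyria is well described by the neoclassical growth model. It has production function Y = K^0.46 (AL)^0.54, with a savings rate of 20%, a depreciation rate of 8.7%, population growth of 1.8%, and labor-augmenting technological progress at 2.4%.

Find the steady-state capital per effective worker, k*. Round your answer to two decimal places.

k* = 2.25

At the steady state, Δk = 0, so s·k^α = (n + g + δ)·k.
Dividing both sides by k: k^(1−α) = s / (n + g + δ).
k^0.54 = 0.20 / (0.018 + 0.024 + 0.087) = 0.20 / 0.129 = 1.5504
k* = 1.5504^(1/0.54) ≈ 2.2525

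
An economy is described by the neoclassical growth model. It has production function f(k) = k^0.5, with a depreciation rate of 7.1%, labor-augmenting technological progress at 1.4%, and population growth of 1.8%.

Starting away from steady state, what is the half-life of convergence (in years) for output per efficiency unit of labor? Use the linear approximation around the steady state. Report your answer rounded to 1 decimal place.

Near the steady state the convergence rate is λ = (1 − α)(n + g + δ).
λ = (1 − 0.5) × 0.103 = 0.5 × 0.103 = 0.0515
Half-life = ln 2 / λ = 0.6931 / 0.0515 ≈ 13.46 years

half-life ≈ 13.5 years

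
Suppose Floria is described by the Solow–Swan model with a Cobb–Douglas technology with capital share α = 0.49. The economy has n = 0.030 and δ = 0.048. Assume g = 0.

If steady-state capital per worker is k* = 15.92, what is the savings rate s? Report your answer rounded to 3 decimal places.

In steady state, investment equals break-even investment: s·k^α = (n + δ)·k.
So s / (n + δ) = (k*)^(1−α) = 15.92^0.51 = 4.1020.
Therefore s = 4.1020 × (n + δ) = 4.1020 × 0.078 = 0.3200.

s ≈ 0.320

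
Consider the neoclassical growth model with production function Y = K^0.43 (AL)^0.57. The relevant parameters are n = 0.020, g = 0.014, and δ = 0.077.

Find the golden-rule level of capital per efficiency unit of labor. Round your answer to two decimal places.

The golden rule sets f'(k) = n + g + δ, i.e. α·k^(α−1) = n + g + δ.
So k^(1−α) = α / (n + g + δ) = 0.43 / 0.111 = 3.8739.
k_gold = 3.8739^(1/0.57) ≈ 10.7607

k_gold ≈ 10.76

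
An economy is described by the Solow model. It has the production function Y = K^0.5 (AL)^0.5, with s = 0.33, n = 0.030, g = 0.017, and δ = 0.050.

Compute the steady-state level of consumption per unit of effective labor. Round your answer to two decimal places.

At the steady state, Δk = 0, so s·k^α = (n + g + δ)·k.
Dividing both sides by k: k^(1−α) = s / (n + g + δ).
k^0.5 = 0.33 / (0.030 + 0.017 + 0.050) = 0.33 / 0.097 = 3.4021
k* = 3.4021^(1/0.5) ≈ 11.5743
y* = (k*)^α = 11.5743^0.5 ≈ 3.4021
c* = (1 − s)·y* = (1 − 0.33) × 3.4021 ≈ 2.2794

c* = 2.28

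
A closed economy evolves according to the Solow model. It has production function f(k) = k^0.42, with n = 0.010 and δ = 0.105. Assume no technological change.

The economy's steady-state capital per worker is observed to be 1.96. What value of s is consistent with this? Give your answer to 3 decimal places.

At the steady state, Δk = 0, so s·k^α = (n + δ)·k.
So s / (n + δ) = (k*)^(1−α) = 1.96^0.58 = 1.4774.
Therefore s = 1.4774 × (n + δ) = 1.4774 × 0.115 = 0.1699.

s ≈ 0.170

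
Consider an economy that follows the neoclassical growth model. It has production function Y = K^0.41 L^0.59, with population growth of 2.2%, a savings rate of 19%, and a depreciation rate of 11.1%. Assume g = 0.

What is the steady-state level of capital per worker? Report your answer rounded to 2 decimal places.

k* ≈ 1.83

At the steady state, Δk = 0, so s·k^α = (n + δ)·k.
Dividing both sides by k: k^(1−α) = s / (n + δ).
k^0.59 = 0.19 / (0.022 + 0.111) = 0.19 / 0.133 = 1.4286
k* = 1.4286^(1/0.59) ≈ 1.8305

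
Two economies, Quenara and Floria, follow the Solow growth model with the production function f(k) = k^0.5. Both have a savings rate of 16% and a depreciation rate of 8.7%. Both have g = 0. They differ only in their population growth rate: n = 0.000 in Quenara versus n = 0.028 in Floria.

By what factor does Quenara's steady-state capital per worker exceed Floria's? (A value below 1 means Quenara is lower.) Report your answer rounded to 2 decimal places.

k*_Q / k*_F ≈ 1.75

Steady-state k* = [s/(n + δ)]^(1/(1−α)), so the ratio is [ (s_Q/(n + δ)_Q) / (s_F/(n + δ)_F) ]^2.
s_Q/(n + δ)_Q = 0.16/0.087 = 1.8391; s_F/(n + δ)_F = 0.16/0.115 = 1.3913.
Ratio = (1.8391/1.3913)^2 = 1.3219^2 ≈ 1.7474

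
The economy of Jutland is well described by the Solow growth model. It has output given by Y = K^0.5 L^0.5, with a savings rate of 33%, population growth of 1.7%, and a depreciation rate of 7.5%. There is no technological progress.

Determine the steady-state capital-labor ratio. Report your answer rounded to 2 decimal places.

At the steady state, Δk = 0, so s·k^α = (n + δ)·k.
Rearranging, k^(1−α) = s / (n + δ).
k^0.5 = 0.33 / (0.017 + 0.075) = 0.33 / 0.092 = 3.5870
k* = 3.5870^(1/0.5) ≈ 12.8666

k* = 12.87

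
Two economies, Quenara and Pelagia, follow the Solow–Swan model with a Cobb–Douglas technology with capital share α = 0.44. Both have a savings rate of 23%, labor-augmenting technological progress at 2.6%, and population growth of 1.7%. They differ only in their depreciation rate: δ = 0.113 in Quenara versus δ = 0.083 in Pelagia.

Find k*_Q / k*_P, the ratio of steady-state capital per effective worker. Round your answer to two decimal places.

ratio ≈ 0.68

Steady-state k* = [s/(n + g + δ)]^(1/(1−α)), so the ratio is [ (s_Q/(n + g + δ)_Q) / (s_P/(n + g + δ)_P) ]^1.7857.
s_Q/(n + g + δ)_Q = 0.23/0.156 = 1.4744; s_P/(n + g + δ)_P = 0.23/0.126 = 1.8254.
Ratio = (1.4744/1.8254)^1.7857 = 0.8077^1.7857 ≈ 0.6829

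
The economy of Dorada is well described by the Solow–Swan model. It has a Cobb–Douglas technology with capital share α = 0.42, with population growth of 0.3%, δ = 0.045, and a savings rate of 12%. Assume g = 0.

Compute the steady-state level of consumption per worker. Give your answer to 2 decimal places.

In steady state, investment equals break-even investment: s·k^α = (n + δ)·k.
Rearranging, k^(1−α) = s / (n + δ).
k^0.58 = 0.12 / (0.003 + 0.045) = 0.12 / 0.048 = 2.5000
k* = 2.5000^(1/0.58) ≈ 4.8540
y* = (k*)^α = 4.8540^0.42 ≈ 1.9416
c* = (1 − s)·y* = (1 − 0.12) × 1.9416 ≈ 1.7086

c* ≈ 1.71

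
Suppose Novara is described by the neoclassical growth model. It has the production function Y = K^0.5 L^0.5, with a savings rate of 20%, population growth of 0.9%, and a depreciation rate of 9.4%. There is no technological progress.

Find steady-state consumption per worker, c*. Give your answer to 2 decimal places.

c* ≈ 1.55

Steady state requires s·f(k) = (n + δ)·k, i.e. s·k^α = (n + δ)·k.
Rearranging, k^(1−α) = s / (n + δ).
k^0.5 = 0.20 / (0.009 + 0.094) = 0.20 / 0.103 = 1.9417
k* = 1.9417^(1/0.5) ≈ 3.7702
y* = (k*)^α = 3.7702^0.5 ≈ 1.9417
c* = (1 − s)·y* = (1 − 0.20) × 1.9417 ≈ 1.5534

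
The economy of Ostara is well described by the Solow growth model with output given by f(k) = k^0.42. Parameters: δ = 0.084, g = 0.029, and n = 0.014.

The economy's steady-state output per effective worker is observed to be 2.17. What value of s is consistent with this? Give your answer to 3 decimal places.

Steady state requires s·f(k) = (n + g + δ)·k, i.e. s·k^α = (n + g + δ)·k.
Since y* = [s/(n + g + δ)]^(α/(1−α)), we have s/(n + g + δ) = (y*)^((1−α)/α) = 2.17^1.381 = 2.9151.
Therefore s = 2.9151 × (n + g + δ) = 2.9151 × 0.127 = 0.3702.

s ≈ 0.370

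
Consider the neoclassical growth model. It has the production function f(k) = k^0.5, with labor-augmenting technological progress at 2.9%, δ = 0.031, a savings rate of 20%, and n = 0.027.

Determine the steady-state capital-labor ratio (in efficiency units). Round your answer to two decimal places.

k* ≈ 5.28

At the steady state, Δk = 0, so s·k^α = (n + g + δ)·k.
Rearranging, k^(1−α) = s / (n + g + δ).
k^0.5 = 0.20 / (0.027 + 0.029 + 0.031) = 0.20 / 0.087 = 2.2989
k* = 2.2989^(1/0.5) ≈ 5.2849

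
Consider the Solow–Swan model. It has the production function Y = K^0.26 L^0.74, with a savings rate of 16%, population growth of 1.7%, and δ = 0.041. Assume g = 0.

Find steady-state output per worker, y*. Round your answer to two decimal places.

y* ≈ 1.43

In steady state, investment equals break-even investment: s·k^α = (n + δ)·k.
Dividing both sides by k: k^(1−α) = s / (n + δ).
k^0.74 = 0.16 / (0.017 + 0.041) = 0.16 / 0.058 = 2.7586
k* = 2.7586^(1/0.74) ≈ 3.9403
y* = (k*)^α = 3.9403^0.26 ≈ 1.4284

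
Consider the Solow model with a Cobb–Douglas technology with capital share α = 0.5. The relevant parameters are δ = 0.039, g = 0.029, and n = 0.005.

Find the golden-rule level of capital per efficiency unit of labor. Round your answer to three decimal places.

k_gold ≈ 46.913

The golden rule sets f'(k) = n + g + δ, i.e. α·k^(α−1) = n + g + δ.
So k^(1−α) = α / (n + g + δ) = 0.5 / 0.073 = 6.8493.
k_gold = 6.8493^(1/0.5) ≈ 46.9129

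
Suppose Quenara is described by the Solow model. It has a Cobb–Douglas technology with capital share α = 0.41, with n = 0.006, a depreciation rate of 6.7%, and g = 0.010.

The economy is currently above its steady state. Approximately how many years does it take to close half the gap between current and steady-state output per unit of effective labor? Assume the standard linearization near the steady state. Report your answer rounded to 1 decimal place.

Near the steady state the convergence rate is λ = (1 − α)(n + g + δ).
λ = (1 − 0.41) × 0.083 = 0.59 × 0.083 = 0.04897
Half-life = ln 2 / λ = 0.6931 / 0.04897 ≈ 14.15 years

half-life ≈ 14.2 years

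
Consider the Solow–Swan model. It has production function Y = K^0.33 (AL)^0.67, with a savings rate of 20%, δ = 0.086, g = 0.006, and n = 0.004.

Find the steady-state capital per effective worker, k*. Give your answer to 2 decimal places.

k* ≈ 2.99

At the steady state, Δk = 0, so s·k^α = (n + g + δ)·k.
Rearranging, k^(1−α) = s / (n + g + δ).
k^0.67 = 0.20 / (0.004 + 0.006 + 0.086) = 0.20 / 0.096 = 2.0833
k* = 2.0833^(1/0.67) ≈ 2.9905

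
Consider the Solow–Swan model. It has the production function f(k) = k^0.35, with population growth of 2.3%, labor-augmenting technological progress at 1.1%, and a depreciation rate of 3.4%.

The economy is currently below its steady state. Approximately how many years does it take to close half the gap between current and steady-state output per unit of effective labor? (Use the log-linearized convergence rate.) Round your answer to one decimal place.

Near the steady state the convergence rate is λ = (1 − α)(n + g + δ).
λ = (1 − 0.35) × 0.068 = 0.65 × 0.068 = 0.0442
Half-life = ln 2 / λ = 0.6931 / 0.0442 ≈ 15.68 years

about 15.7 years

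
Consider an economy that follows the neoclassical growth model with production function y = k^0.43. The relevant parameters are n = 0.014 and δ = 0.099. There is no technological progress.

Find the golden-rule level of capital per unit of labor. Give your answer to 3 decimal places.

The golden rule sets f'(k) = n + δ, i.e. α·k^(α−1) = n + δ.
So k^(1−α) = α / (n + δ) = 0.43 / 0.113 = 3.8053.
k_gold = 3.8053^(1/0.57) ≈ 10.4286

k_gold ≈ 10.429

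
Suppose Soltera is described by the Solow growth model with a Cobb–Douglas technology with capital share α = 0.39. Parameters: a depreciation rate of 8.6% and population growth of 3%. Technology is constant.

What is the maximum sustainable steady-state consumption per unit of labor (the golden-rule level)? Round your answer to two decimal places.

At the golden rule, f'(k) = n + δ, so α·k^(α−1) = n + δ and k_gold = (α/(n + δ))^(1/(1−α)).
k_gold = (0.39/0.116)^(1/0.61) = 3.3621^1.6393 ≈ 7.2992
c_gold = f(k_gold) − (n + δ)·k_gold = 2.1711 − 0.116×7.2992 ≈ 1.3244

c_gold ≈ 1.32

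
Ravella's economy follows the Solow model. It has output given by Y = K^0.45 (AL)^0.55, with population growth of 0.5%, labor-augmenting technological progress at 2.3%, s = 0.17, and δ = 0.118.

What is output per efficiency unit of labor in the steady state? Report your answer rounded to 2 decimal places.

y* ≈ 1.13

Steady state requires s·f(k) = (n + g + δ)·k, i.e. s·k^α = (n + g + δ)·k.
Rearranging, k^(1−α) = s / (n + g + δ).
k^0.55 = 0.17 / (0.005 + 0.023 + 0.118) = 0.17 / 0.146 = 1.1644
k* = 1.1644^(1/0.55) ≈ 1.3188
y* = (k*)^α = 1.3188^0.45 ≈ 1.1326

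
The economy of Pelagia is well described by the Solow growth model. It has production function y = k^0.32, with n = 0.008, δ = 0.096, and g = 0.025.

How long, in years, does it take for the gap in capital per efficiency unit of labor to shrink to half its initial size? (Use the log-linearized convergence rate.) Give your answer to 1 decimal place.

Near the steady state the convergence rate is λ = (1 − α)(n + g + δ).
λ = (1 − 0.32) × 0.129 = 0.68 × 0.129 = 0.08772
Half-life = ln 2 / λ = 0.6931 / 0.08772 ≈ 7.90 years

t_½ ≈ 7.9 years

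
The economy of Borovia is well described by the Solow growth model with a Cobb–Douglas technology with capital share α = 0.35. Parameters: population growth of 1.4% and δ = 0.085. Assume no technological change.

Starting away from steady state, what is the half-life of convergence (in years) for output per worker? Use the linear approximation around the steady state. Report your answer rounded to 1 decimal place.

half-life ≈ 10.8 years

Near the steady state the convergence rate is λ = (1 − α)(n + δ).
λ = (1 − 0.35) × 0.099 = 0.65 × 0.099 = 0.06435
Half-life = ln 2 / λ = 0.6931 / 0.06435 ≈ 10.77 years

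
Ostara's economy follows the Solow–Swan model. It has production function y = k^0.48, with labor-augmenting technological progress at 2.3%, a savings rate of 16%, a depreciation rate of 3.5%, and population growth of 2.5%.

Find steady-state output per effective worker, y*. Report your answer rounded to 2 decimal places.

At the steady state, Δk = 0, so s·k^α = (n + g + δ)·k.
Rearranging, k^(1−α) = s / (n + g + δ).
k^0.52 = 0.16 / (0.025 + 0.023 + 0.035) = 0.16 / 0.083 = 1.9277
k* = 1.9277^(1/0.52) ≈ 3.5331
y* = (k*)^α = 3.5331^0.48 ≈ 1.8328

y* ≈ 1.83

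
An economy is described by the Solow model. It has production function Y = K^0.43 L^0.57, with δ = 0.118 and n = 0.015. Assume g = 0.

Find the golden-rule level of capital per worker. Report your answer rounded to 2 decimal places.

The golden rule sets f'(k) = n + δ, i.e. α·k^(α−1) = n + δ.
So k^(1−α) = α / (n + δ) = 0.43 / 0.133 = 3.2331.
k_gold = 3.2331^(1/0.57) ≈ 7.8355

k_gold ≈ 7.84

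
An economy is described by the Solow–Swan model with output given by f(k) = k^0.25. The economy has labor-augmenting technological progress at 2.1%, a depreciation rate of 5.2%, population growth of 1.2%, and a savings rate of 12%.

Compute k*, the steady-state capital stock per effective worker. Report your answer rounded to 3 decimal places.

Steady state requires s·f(k) = (n + g + δ)·k, i.e. s·k^α = (n + g + δ)·k.
Rearranging, k^(1−α) = s / (n + g + δ).
k^0.75 = 0.12 / (0.012 + 0.021 + 0.052) = 0.12 / 0.085 = 1.4118
k* = 1.4118^(1/0.75) ≈ 1.5838

k* = 1.584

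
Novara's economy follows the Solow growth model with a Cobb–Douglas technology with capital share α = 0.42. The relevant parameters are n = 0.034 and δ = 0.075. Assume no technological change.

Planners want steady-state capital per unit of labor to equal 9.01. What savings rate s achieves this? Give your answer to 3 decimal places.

At the steady state, Δk = 0, so s·k^α = (n + δ)·k.
So s / (n + δ) = (k*)^(1−α) = 9.01^0.58 = 3.5788.
Therefore s = 3.5788 × (n + δ) = 3.5788 × 0.109 = 0.3901.

s ≈ 0.390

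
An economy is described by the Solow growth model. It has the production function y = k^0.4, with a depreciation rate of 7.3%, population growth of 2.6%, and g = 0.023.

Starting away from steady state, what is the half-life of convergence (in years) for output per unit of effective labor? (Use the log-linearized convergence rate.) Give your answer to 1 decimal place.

half-life ≈ 9.5 years

Near the steady state the convergence rate is λ = (1 − α)(n + g + δ).
λ = (1 − 0.4) × 0.122 = 0.6 × 0.122 = 0.0732
Half-life = ln 2 / λ = 0.6931 / 0.0732 ≈ 9.47 years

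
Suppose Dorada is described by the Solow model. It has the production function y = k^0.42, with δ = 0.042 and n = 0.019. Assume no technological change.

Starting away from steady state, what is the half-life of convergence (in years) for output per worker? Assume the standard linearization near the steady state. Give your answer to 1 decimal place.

Near the steady state the convergence rate is λ = (1 − α)(n + δ).
λ = (1 − 0.42) × 0.061 = 0.58 × 0.061 = 0.03538
Half-life = ln 2 / λ = 0.6931 / 0.03538 ≈ 19.59 years

t_½ ≈ 19.6 years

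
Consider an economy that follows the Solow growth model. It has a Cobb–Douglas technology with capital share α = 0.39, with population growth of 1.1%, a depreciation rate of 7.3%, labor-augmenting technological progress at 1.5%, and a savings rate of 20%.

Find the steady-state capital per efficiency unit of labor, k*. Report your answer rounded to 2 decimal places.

k* ≈ 3.17

Steady state requires s·f(k) = (n + g + δ)·k, i.e. s·k^α = (n + g + δ)·k.
Dividing both sides by k: k^(1−α) = s / (n + g + δ).
k^0.61 = 0.20 / (0.011 + 0.015 + 0.073) = 0.20 / 0.099 = 2.0202
k* = 2.0202^(1/0.61) ≈ 3.1670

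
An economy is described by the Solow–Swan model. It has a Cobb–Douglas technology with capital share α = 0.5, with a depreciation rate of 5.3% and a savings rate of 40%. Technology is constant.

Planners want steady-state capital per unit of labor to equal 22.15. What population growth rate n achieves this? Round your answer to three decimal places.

n ≈ 0.032

At the steady state, Δk = 0, so s·k^α = (n + δ)·k.
So s / (n + δ) = (k*)^(1−α) = 22.15^0.5 = 4.7064.
Therefore n + δ = s / 4.7064 = 0.40 / 4.7064 = 0.0850, so n = 0.0850 − 0.053 = 0.0320.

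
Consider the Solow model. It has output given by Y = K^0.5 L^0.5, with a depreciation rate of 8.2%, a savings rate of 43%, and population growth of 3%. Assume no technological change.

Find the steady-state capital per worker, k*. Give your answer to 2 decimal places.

Steady state requires s·f(k) = (n + δ)·k, i.e. s·k^α = (n + δ)·k.
Rearranging, k^(1−α) = s / (n + δ).
k^0.5 = 0.43 / (0.030 + 0.082) = 0.43 / 0.112 = 3.8393
k* = 3.8393^(1/0.5) ≈ 14.7402

k* = 14.74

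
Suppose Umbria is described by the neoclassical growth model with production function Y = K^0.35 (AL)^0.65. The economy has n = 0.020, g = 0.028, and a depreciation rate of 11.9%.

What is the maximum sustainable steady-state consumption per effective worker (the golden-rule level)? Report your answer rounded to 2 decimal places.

c_gold ≈ 0.97

At the golden rule, f'(k) = n + g + δ, so α·k^(α−1) = n + g + δ and k_gold = (α/(n + g + δ))^(1/(1−α)).
k_gold = (0.35/0.167)^(1/0.65) = 2.0958^1.5385 ≈ 3.1217
c_gold = f(k_gold) − (n + g + δ)·k_gold = 1.4895 − 0.167×3.1217 ≈ 0.9682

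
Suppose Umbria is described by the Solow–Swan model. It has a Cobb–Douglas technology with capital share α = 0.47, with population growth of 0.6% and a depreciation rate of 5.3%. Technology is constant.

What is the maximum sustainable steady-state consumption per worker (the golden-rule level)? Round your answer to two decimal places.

At the golden rule, f'(k) = n + δ, so α·k^(α−1) = n + δ and k_gold = (α/(n + δ))^(1/(1−α)).
k_gold = (0.47/0.059)^(1/0.53) = 7.9661^1.8868 ≈ 50.1730
c_gold = f(k_gold) − (n + δ)·k_gold = 6.2983 − 0.059×50.1730 ≈ 3.3381

c_gold ≈ 3.34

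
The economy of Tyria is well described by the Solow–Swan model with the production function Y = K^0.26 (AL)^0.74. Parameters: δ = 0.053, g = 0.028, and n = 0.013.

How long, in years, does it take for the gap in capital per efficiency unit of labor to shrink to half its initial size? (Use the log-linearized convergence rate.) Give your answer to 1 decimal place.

Near the steady state the convergence rate is λ = (1 − α)(n + g + δ).
λ = (1 − 0.26) × 0.094 = 0.74 × 0.094 = 0.06956
Half-life = ln 2 / λ = 0.6931 / 0.06956 ≈ 9.96 years

about 10.0 years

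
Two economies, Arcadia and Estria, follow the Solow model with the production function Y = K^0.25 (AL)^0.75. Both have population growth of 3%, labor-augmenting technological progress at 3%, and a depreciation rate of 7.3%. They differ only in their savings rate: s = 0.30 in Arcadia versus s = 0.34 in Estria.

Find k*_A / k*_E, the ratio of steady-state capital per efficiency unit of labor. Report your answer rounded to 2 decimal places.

Steady-state k* = [s/(n + g + δ)]^(1/(1−α)), so the ratio is [ (s_A/(n + g + δ)_A) / (s_E/(n + g + δ)_E) ]^1.3333.
s_A/(n + g + δ)_A = 0.30/0.133 = 2.2556; s_E/(n + g + δ)_E = 0.34/0.133 = 2.5564.
Ratio = (2.2556/2.5564)^1.3333 = 0.8823^1.3333 ≈ 0.8462

k*_A / k*_E ≈ 0.85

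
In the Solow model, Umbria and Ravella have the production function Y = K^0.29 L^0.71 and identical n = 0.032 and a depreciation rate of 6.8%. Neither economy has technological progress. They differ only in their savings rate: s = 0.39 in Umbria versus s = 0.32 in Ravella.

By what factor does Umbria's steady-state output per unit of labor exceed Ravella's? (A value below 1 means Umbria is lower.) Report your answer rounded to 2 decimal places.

ratio ≈ 1.08

Steady-state y* = [s/(n + δ)]^(α/(1−α)), so the ratio is [ (s_U/(n + δ)_U) / (s_R/(n + δ)_R) ]^0.4085.
s_U/(n + δ)_U = 0.39/0.100 = 3.9000; s_R/(n + δ)_R = 0.32/0.100 = 3.2000.
Ratio = (3.9000/3.2000)^0.4085 = 1.2188^0.4085 ≈ 1.0842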